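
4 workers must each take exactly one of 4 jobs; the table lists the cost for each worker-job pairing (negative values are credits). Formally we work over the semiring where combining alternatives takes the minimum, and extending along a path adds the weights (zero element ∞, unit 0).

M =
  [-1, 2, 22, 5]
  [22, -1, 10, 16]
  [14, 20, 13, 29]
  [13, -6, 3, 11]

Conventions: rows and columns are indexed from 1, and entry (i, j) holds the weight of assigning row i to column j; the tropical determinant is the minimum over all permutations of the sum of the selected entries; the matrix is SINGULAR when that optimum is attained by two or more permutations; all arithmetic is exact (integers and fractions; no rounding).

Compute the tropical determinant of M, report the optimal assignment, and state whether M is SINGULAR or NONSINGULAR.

σ = (1, 2, 3, 4): (-1) + (-1) + 13 + 11 = 22
σ = (1, 2, 4, 3): (-1) + (-1) + 29 + 3 = 30
σ = (1, 3, 2, 4): (-1) + 10 + 20 + 11 = 40
σ = (1, 3, 4, 2): (-1) + 10 + 29 + (-6) = 32
σ = (1, 4, 2, 3): (-1) + 16 + 20 + 3 = 38
σ = (1, 4, 3, 2): (-1) + 16 + 13 + (-6) = 22
σ = (2, 1, 3, 4): 2 + 22 + 13 + 11 = 48
σ = (2, 1, 4, 3): 2 + 22 + 29 + 3 = 56
σ = (2, 3, 1, 4): 2 + 10 + 14 + 11 = 37
σ = (2, 3, 4, 1): 2 + 10 + 29 + 13 = 54
σ = (2, 4, 1, 3): 2 + 16 + 14 + 3 = 35
σ = (2, 4, 3, 1): 2 + 16 + 13 + 13 = 44
σ = (3, 1, 2, 4): 22 + 22 + 20 + 11 = 75
σ = (3, 1, 4, 2): 22 + 22 + 29 + (-6) = 67
σ = (3, 2, 1, 4): 22 + (-1) + 14 + 11 = 46
σ = (3, 2, 4, 1): 22 + (-1) + 29 + 13 = 63
σ = (3, 4, 1, 2): 22 + 16 + 14 + (-6) = 46
σ = (3, 4, 2, 1): 22 + 16 + 20 + 13 = 71
σ = (4, 1, 2, 3): 5 + 22 + 20 + 3 = 50
σ = (4, 1, 3, 2): 5 + 22 + 13 + (-6) = 34
σ = (4, 2, 1, 3): 5 + (-1) + 14 + 3 = 21
σ = (4, 2, 3, 1): 5 + (-1) + 13 + 13 = 30
σ = (4, 3, 1, 2): 5 + 10 + 14 + (-6) = 23
σ = (4, 3, 2, 1): 5 + 10 + 20 + 13 = 48
Optimal value attained by: σ = (4, 2, 1, 3).
Answer: det⊕(M) = 21; verdict: NONSINGULAR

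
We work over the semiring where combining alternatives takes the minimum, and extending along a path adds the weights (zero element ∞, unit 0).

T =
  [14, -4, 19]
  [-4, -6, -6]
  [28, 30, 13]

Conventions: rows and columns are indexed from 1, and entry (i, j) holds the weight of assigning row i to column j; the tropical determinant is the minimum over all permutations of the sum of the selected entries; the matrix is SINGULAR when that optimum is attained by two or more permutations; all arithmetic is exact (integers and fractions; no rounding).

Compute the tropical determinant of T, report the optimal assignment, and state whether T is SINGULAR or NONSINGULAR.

σ = (1, 2, 3): 14 + (-6) + 13 = 21
σ = (1, 3, 2): 14 + (-6) + 30 = 38
σ = (2, 1, 3): (-4) + (-4) + 13 = 5
σ = (2, 3, 1): (-4) + (-6) + 28 = 18
σ = (3, 1, 2): 19 + (-4) + 30 = 45
σ = (3, 2, 1): 19 + (-6) + 28 = 41
Optimal value attained by: σ = (2, 1, 3).
Answer: det⊕(T) = 5; verdict: NONSINGULAR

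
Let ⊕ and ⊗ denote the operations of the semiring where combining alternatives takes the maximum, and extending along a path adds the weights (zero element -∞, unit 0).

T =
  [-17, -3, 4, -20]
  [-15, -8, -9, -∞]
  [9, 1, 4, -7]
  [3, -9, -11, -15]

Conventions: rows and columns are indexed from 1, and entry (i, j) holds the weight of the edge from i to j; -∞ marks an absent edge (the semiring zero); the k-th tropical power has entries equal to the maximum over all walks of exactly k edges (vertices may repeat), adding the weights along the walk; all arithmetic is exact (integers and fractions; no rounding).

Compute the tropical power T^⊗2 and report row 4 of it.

T^⊗2:
  [13, 5, 8, -3]
  [0, -8, -5, -16]
  [13, 6, 13, -3]
  [-2, 0, 7, -17]
Answer: row 4 of T^⊗2 = [-2, 0, 7, -17]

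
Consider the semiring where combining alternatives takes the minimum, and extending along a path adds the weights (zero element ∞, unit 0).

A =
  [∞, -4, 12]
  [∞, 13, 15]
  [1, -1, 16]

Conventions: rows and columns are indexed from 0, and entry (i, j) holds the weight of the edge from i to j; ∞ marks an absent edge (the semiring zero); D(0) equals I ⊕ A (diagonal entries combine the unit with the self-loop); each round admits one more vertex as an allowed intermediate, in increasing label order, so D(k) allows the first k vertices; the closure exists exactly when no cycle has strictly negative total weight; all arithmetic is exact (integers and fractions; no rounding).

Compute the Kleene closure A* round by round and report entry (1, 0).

D(0):
  [0, -4, 12]
  [∞, 0, 15]
  [1, -1, 0]
D(1):
  [0, -4, 12]
  [∞, 0, 15]
  [1, -3, 0]
D(2):
  [0, -4, 11]
  [∞, 0, 15]
  [1, -3, 0]
D(3):
  [0, -4, 11]
  [16, 0, 15]
  [1, -3, 0]
Answer: A*[1][0] = 16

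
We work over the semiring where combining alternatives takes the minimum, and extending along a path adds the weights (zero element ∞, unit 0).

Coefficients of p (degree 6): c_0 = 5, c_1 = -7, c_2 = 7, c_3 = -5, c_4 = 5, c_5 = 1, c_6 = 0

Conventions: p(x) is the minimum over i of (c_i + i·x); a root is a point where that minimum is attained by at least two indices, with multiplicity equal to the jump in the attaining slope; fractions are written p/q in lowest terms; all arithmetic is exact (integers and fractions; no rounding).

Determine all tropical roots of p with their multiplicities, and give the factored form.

hull edge (i=0, c=5) to (i=1, c=-7): slope -12, span 1
hull edge (i=1, c=-7) to (i=3, c=-5): slope 1, span 2
hull edge (i=3, c=-5) to (i=6, c=0): slope 5/3, span 3
Factored form: p(x) = 0 ⊗ (x ⊕ (-5/3)) ⊗ (x ⊕ (-5/3)) ⊗ (x ⊕ (-5/3)) ⊗ (x ⊕ (-1)) ⊗ (x ⊕ (-1)) ⊗ (x ⊕ 12)
Answer: roots = -5/3 (mult 3), -1 (mult 2), 12 (mult 1)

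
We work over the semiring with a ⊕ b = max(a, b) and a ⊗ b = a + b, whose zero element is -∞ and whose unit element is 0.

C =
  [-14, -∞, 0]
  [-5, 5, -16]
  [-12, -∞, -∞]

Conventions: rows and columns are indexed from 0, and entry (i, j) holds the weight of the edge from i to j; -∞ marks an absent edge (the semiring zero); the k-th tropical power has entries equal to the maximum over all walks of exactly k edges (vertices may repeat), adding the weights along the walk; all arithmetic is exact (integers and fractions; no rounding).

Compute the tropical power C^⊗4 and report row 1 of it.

C^⊗2:
  [-12, -∞, -14]
  [0, 10, -5]
  [-26, -∞, -12]
C^⊗3:
  [-26, -∞, -12]
  [5, 15, 0]
  [-24, -∞, -26]
C^⊗4:
  [-24, -∞, -26]
  [10, 20, 5]
  [-38, -∞, -24]
Answer: row 1 of C^⊗4 = [10, 20, 5]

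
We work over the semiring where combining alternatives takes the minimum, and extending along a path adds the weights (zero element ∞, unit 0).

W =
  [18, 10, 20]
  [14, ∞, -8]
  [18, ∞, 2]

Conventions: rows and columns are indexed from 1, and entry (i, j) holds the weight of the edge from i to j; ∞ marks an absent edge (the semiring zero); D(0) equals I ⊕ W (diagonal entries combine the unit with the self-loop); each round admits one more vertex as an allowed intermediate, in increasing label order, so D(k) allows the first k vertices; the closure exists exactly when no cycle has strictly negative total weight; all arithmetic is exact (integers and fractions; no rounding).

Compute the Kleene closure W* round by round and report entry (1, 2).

D(0):
  [0, 10, 20]
  [14, 0, -8]
  [18, ∞, 0]
D(1):
  [0, 10, 20]
  [14, 0, -8]
  [18, 28, 0]
D(2):
  [0, 10, 2]
  [14, 0, -8]
  [18, 28, 0]
D(3):
  [0, 10, 2]
  [10, 0, -8]
  [18, 28, 0]
Answer: W*[1][2] = 10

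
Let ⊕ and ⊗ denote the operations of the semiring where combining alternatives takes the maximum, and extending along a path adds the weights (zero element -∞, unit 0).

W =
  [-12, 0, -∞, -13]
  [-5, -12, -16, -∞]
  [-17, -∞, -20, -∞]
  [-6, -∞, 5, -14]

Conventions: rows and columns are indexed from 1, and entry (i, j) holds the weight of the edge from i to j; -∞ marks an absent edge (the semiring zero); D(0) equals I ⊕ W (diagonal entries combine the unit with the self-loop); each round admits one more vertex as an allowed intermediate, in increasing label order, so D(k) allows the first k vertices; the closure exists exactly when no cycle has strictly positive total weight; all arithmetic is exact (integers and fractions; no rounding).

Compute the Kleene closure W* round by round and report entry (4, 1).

D(0):
  [0, 0, -∞, -13]
  [-5, 0, -16, -∞]
  [-17, -∞, 0, -∞]
  [-6, -∞, 5, 0]
D(1):
  [0, 0, -∞, -13]
  [-5, 0, -16, -18]
  [-17, -17, 0, -30]
  [-6, -6, 5, 0]
D(2):
  [0, 0, -16, -13]
  [-5, 0, -16, -18]
  [-17, -17, 0, -30]
  [-6, -6, 5, 0]
D(3):
  [0, 0, -16, -13]
  [-5, 0, -16, -18]
  [-17, -17, 0, -30]
  [-6, -6, 5, 0]
D(4):
  [0, 0, -8, -13]
  [-5, 0, -13, -18]
  [-17, -17, 0, -30]
  [-6, -6, 5, 0]
Answer: W*[4][1] = -6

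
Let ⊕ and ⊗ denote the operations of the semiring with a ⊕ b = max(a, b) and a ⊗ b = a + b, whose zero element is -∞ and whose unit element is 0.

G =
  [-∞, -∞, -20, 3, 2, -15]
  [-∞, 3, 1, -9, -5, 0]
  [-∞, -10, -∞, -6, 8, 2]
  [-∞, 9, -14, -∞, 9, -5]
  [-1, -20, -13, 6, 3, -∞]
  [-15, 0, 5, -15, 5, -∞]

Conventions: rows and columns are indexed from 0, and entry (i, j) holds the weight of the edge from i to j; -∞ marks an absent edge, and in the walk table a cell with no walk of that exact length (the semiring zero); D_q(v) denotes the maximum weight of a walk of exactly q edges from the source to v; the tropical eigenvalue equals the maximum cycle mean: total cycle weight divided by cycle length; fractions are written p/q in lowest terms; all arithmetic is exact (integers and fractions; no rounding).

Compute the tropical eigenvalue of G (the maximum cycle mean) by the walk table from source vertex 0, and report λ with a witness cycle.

q=0: [0, -∞, -∞, -∞, -∞, -∞]
q=1: [-∞, -∞, -20, 3, 2, -15]
q=2: [1, 12, -10, 8, 12, -2]
q=3: [11, 17, 13, 18, 17, 12]
q=4: [16, 27, 18, 23, 27, 17]
q=5: [26, 32, 28, 33, 32, 27]
q=6: [31, 42, 33, 38, 42, 32]
Optimal cycle mean attained by: cycle 3->4->3, total 9 + 6, length 2.
Answer: λ = 15/2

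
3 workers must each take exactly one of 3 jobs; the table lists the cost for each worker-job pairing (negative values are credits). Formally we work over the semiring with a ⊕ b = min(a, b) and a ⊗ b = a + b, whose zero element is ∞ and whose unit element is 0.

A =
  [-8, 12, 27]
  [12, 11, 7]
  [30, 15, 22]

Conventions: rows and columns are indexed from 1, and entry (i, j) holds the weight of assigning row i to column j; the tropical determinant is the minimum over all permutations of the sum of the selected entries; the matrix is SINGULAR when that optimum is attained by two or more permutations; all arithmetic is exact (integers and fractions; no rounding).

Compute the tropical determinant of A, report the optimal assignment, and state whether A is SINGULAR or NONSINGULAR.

σ = (1, 2, 3): (-8) + 11 + 22 = 25
σ = (1, 3, 2): (-8) + 7 + 15 = 14
σ = (2, 1, 3): 12 + 12 + 22 = 46
σ = (2, 3, 1): 12 + 7 + 30 = 49
σ = (3, 1, 2): 27 + 12 + 15 = 54
σ = (3, 2, 1): 27 + 11 + 30 = 68
Optimal value attained by: σ = (1, 3, 2).
Answer: det⊕(A) = 14; verdict: NONSINGULAR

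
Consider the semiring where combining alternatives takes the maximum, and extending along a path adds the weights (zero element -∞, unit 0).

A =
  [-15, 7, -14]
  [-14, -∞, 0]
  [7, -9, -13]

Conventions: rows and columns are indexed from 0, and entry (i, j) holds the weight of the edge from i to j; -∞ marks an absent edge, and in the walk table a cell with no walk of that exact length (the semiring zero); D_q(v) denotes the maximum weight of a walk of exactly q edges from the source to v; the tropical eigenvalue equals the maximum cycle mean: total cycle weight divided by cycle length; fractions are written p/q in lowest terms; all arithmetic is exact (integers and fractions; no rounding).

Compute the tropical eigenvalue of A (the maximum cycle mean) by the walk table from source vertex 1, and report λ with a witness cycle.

q=0: [-∞, 0, -∞]
q=1: [-14, -∞, 0]
q=2: [7, -7, -13]
q=3: [-6, 14, -7]
Optimal cycle mean attained by: cycle 0->1->2->0, total 7 + 0 + 7, length 3.
Answer: λ = 14/3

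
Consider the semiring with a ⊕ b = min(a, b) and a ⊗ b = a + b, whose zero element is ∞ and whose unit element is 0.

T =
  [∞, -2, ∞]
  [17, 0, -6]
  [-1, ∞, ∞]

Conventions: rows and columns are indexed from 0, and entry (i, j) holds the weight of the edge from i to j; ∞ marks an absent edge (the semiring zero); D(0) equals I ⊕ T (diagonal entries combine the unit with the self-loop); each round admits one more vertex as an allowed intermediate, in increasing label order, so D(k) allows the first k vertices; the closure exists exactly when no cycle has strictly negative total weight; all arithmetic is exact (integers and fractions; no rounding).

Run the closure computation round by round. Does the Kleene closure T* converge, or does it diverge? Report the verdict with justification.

D(0):
  [0, -2, ∞]
  [17, 0, -6]
  [-1, ∞, 0]
D(1):
  [0, -2, ∞]
  [17, 0, -6]
  [-1, -3, 0]
Detection: at round 2, diagonal entry (2, 2) turns strictly negative.
Key observation: the cycle 2->0->1->2 has total weight (-1) + (-2) + (-6), which is strictly negative.
Answer: DIVERGES — negative cycle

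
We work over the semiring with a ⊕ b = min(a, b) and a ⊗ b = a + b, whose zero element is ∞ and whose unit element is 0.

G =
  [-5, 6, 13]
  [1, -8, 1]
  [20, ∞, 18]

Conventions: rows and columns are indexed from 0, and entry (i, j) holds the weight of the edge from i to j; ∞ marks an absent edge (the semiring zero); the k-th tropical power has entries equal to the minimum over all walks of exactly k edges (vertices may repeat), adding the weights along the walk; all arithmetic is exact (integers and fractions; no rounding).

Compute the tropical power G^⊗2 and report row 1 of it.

G^⊗2:
  [-10, -2, 7]
  [-7, -16, -7]
  [15, 26, 33]
Answer: row 1 of G^⊗2 = [-7, -16, -7]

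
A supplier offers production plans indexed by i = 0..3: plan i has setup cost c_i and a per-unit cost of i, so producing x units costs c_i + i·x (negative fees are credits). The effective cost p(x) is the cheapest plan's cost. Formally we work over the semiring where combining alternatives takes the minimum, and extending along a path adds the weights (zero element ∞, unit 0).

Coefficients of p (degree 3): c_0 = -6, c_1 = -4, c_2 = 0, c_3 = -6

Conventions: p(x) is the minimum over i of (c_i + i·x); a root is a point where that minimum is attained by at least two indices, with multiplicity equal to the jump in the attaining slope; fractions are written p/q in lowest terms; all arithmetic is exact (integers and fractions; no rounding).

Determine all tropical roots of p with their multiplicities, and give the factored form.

hull edge (i=0, c=-6) to (i=3, c=-6): slope 0, span 3
Factored form: p(x) = -6 ⊗ (x ⊕ 0) ⊗ (x ⊕ 0) ⊗ (x ⊕ 0)
Answer: roots = 0 (mult 3)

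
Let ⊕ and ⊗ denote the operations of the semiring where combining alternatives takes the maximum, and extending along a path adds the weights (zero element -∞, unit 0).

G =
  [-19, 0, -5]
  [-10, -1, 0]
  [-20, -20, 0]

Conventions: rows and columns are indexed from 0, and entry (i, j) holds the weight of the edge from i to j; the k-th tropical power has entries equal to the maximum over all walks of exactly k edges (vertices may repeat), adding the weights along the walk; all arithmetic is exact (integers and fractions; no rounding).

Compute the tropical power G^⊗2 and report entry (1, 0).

G^⊗2:
  [-10, -1, 0]
  [-11, -2, 0]
  [-20, -20, 0]
Key observation: the optimum is the walk 1->1->0, with weight (-1) + (-10) = -11.
Optimal value attained by: walk 1->1->0.
Answer: (G^⊗2)[1][0] = -11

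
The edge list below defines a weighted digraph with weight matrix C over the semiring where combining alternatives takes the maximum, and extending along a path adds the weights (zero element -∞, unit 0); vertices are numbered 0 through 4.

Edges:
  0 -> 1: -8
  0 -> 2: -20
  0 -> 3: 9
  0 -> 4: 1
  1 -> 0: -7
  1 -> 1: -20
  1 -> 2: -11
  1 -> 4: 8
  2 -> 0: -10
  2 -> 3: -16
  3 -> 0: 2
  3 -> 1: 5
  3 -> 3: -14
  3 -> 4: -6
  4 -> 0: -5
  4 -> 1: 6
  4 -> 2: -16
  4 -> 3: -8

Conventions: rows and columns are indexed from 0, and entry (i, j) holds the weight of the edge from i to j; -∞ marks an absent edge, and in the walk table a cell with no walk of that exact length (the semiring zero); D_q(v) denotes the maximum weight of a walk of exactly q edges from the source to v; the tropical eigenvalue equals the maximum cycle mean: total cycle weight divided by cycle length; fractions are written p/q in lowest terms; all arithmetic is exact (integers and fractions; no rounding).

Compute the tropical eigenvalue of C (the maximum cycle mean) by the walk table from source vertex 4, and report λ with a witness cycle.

q=0: [-∞, -∞, -∞, -∞, 0]
q=1: [-5, 6, -16, -8, -∞]
q=2: [-1, -3, -5, 4, 14]
q=3: [9, 20, -2, 8, 5]
q=4: [13, 13, 9, 18, 28]
q=5: [23, 34, 12, 22, 21]
Optimal cycle mean attained by: cycle 1->4->1, total 8 + 6, length 2.
Answer: λ = 7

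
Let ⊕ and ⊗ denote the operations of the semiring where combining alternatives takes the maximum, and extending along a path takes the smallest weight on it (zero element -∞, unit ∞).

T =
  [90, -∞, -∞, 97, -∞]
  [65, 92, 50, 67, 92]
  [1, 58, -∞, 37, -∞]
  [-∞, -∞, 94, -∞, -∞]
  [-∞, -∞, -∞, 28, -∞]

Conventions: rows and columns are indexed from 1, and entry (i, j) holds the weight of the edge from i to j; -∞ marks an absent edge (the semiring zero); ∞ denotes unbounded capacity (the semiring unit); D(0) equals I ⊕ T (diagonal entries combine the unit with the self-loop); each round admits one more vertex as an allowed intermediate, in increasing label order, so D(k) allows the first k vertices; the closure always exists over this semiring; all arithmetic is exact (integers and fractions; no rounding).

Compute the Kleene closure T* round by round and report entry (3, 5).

D(0):
  [∞, -∞, -∞, 97, -∞]
  [65, ∞, 50, 67, 92]
  [1, 58, ∞, 37, -∞]
  [-∞, -∞, 94, ∞, -∞]
  [-∞, -∞, -∞, 28, ∞]
D(1):
  [∞, -∞, -∞, 97, -∞]
  [65, ∞, 50, 67, 92]
  [1, 58, ∞, 37, -∞]
  [-∞, -∞, 94, ∞, -∞]
  [-∞, -∞, -∞, 28, ∞]
D(2):
  [∞, -∞, -∞, 97, -∞]
  [65, ∞, 50, 67, 92]
  [58, 58, ∞, 58, 58]
  [-∞, -∞, 94, ∞, -∞]
  [-∞, -∞, -∞, 28, ∞]
D(3):
  [∞, -∞, -∞, 97, -∞]
  [65, ∞, 50, 67, 92]
  [58, 58, ∞, 58, 58]
  [58, 58, 94, ∞, 58]
  [-∞, -∞, -∞, 28, ∞]
D(4):
  [∞, 58, 94, 97, 58]
  [65, ∞, 67, 67, 92]
  [58, 58, ∞, 58, 58]
  [58, 58, 94, ∞, 58]
  [28, 28, 28, 28, ∞]
D(5):
  [∞, 58, 94, 97, 58]
  [65, ∞, 67, 67, 92]
  [58, 58, ∞, 58, 58]
  [58, 58, 94, ∞, 58]
  [28, 28, 28, 28, ∞]
Answer: T*[3][5] = 58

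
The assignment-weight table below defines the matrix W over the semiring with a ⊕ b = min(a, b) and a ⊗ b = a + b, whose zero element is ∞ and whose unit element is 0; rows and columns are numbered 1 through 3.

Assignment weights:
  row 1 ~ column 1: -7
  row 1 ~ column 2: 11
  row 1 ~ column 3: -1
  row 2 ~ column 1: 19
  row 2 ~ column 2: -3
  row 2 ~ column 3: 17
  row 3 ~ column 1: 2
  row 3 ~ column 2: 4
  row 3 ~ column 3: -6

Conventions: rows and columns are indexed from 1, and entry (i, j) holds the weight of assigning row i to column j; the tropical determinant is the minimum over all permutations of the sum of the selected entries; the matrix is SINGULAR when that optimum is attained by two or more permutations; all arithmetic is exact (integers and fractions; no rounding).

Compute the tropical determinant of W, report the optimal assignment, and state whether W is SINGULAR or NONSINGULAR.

σ = (1, 2, 3): (-7) + (-3) + (-6) = -16
σ = (1, 3, 2): (-7) + 17 + 4 = 14
σ = (2, 1, 3): 11 + 19 + (-6) = 24
σ = (2, 3, 1): 11 + 17 + 2 = 30
σ = (3, 1, 2): (-1) + 19 + 4 = 22
σ = (3, 2, 1): (-1) + (-3) + 2 = -2
Optimal value attained by: σ = (1, 2, 3).
Answer: det⊕(W) = -16; verdict: NONSINGULAR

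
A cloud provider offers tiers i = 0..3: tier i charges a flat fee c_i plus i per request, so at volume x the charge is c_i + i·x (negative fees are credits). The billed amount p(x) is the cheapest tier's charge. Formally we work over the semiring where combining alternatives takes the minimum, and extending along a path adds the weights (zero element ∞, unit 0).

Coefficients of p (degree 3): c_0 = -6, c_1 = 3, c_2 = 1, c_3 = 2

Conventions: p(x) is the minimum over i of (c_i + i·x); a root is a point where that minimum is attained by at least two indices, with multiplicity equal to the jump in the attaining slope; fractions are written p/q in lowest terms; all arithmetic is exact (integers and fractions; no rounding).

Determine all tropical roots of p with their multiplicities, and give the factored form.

hull edge (i=0, c=-6) to (i=3, c=2): slope 8/3, span 3
Factored form: p(x) = 2 ⊗ (x ⊕ (-8/3)) ⊗ (x ⊕ (-8/3)) ⊗ (x ⊕ (-8/3))
Answer: roots = -8/3 (mult 3)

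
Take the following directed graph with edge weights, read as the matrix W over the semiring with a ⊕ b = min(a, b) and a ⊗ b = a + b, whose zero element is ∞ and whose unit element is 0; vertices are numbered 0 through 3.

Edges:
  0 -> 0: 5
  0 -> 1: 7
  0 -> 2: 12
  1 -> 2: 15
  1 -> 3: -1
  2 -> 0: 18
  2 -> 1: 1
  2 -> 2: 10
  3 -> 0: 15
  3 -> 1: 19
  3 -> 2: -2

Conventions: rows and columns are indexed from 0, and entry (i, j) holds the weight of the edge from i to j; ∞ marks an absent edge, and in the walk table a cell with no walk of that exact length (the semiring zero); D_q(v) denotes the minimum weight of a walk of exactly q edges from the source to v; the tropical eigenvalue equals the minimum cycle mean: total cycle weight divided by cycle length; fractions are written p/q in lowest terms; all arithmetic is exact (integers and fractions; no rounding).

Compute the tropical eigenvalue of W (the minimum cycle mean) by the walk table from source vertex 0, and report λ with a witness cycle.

q=0: [0, ∞, ∞, ∞]
q=1: [5, 7, 12, ∞]
q=2: [10, 12, 17, 6]
q=3: [15, 17, 4, 11]
q=4: [20, 5, 9, 16]
Optimal cycle mean attained by: cycle 1->3->2->1, total (-1) + (-2) + 1, length 3.
Answer: λ = -2/3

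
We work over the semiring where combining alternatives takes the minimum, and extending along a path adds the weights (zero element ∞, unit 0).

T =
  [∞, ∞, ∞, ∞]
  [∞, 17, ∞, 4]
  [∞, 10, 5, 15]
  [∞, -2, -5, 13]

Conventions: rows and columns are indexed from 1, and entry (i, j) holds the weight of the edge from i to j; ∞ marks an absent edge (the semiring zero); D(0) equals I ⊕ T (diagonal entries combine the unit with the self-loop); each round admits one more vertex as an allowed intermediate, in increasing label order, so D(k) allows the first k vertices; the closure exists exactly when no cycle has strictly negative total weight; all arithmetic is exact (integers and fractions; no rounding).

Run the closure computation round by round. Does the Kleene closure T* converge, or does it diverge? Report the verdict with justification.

D(0):
  [0, ∞, ∞, ∞]
  [∞, 0, ∞, 4]
  [∞, 10, 0, 15]
  [∞, -2, -5, 0]
D(1):
  [0, ∞, ∞, ∞]
  [∞, 0, ∞, 4]
  [∞, 10, 0, 15]
  [∞, -2, -5, 0]
D(2):
  [0, ∞, ∞, ∞]
  [∞, 0, ∞, 4]
  [∞, 10, 0, 14]
  [∞, -2, -5, 0]
D(3):
  [0, ∞, ∞, ∞]
  [∞, 0, ∞, 4]
  [∞, 10, 0, 14]
  [∞, -2, -5, 0]
D(4):
  [0, ∞, ∞, ∞]
  [∞, 0, -1, 4]
  [∞, 10, 0, 14]
  [∞, -2, -5, 0]
Key observation: every diagonal entry stays at the unit through all rounds, so no improving cycle exists.
Answer: CONVERGES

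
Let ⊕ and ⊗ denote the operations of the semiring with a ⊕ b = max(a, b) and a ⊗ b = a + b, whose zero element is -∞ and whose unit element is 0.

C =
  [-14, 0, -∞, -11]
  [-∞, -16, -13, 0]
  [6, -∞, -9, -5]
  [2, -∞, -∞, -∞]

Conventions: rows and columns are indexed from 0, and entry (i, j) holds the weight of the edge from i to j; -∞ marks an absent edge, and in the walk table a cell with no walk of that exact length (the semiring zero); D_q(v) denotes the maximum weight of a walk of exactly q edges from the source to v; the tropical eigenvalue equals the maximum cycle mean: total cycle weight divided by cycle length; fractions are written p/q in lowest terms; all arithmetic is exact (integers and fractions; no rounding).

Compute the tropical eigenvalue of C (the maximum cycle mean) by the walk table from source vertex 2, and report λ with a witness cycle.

q=0: [-∞, -∞, 0, -∞]
q=1: [6, -∞, -9, -5]
q=2: [-3, 6, -18, -5]
q=3: [-3, -3, -7, 6]
q=4: [8, -3, -16, -3]
Optimal cycle mean attained by: cycle 0->1->3->0, total 0 + 0 + 2, length 3.
Answer: λ = 2/3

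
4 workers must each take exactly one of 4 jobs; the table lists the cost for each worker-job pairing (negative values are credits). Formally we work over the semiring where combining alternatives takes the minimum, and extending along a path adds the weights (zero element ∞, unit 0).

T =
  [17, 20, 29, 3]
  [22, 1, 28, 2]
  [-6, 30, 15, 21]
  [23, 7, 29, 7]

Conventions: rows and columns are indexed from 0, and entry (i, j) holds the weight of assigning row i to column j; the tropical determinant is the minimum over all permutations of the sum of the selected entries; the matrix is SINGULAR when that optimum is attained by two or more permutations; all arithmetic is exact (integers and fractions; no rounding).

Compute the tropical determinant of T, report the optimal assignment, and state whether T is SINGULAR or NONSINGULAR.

σ = (0, 1, 2, 3): 17 + 1 + 15 + 7 = 40
σ = (0, 1, 3, 2): 17 + 1 + 21 + 29 = 68
σ = (0, 2, 1, 3): 17 + 28 + 30 + 7 = 82
σ = (0, 2, 3, 1): 17 + 28 + 21 + 7 = 73
σ = (0, 3, 1, 2): 17 + 2 + 30 + 29 = 78
σ = (0, 3, 2, 1): 17 + 2 + 15 + 7 = 41
σ = (1, 0, 2, 3): 20 + 22 + 15 + 7 = 64
σ = (1, 0, 3, 2): 20 + 22 + 21 + 29 = 92
σ = (1, 2, 0, 3): 20 + 28 + (-6) + 7 = 49
σ = (1, 2, 3, 0): 20 + 28 + 21 + 23 = 92
σ = (1, 3, 0, 2): 20 + 2 + (-6) + 29 = 45
σ = (1, 3, 2, 0): 20 + 2 + 15 + 23 = 60
σ = (2, 0, 1, 3): 29 + 22 + 30 + 7 = 88
σ = (2, 0, 3, 1): 29 + 22 + 21 + 7 = 79
σ = (2, 1, 0, 3): 29 + 1 + (-6) + 7 = 31
σ = (2, 1, 3, 0): 29 + 1 + 21 + 23 = 74
σ = (2, 3, 0, 1): 29 + 2 + (-6) + 7 = 32
σ = (2, 3, 1, 0): 29 + 2 + 30 + 23 = 84
σ = (3, 0, 1, 2): 3 + 22 + 30 + 29 = 84
σ = (3, 0, 2, 1): 3 + 22 + 15 + 7 = 47
σ = (3, 1, 0, 2): 3 + 1 + (-6) + 29 = 27
σ = (3, 1, 2, 0): 3 + 1 + 15 + 23 = 42
σ = (3, 2, 0, 1): 3 + 28 + (-6) + 7 = 32
σ = (3, 2, 1, 0): 3 + 28 + 30 + 23 = 84
Optimal value attained by: σ = (3, 1, 0, 2).
Answer: det⊕(T) = 27; verdict: NONSINGULAR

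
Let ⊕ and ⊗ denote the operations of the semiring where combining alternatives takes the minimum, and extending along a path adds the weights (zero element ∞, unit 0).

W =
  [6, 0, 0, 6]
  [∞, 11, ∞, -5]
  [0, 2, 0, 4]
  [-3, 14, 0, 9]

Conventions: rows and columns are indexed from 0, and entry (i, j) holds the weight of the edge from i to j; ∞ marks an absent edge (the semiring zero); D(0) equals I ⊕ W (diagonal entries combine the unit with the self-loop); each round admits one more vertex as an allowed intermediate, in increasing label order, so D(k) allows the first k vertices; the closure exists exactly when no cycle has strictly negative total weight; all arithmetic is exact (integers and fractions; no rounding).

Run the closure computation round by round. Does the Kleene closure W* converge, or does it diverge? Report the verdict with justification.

D(0):
  [0, 0, 0, 6]
  [∞, 0, ∞, -5]
  [0, 2, 0, 4]
  [-3, 14, 0, 0]
D(1):
  [0, 0, 0, 6]
  [∞, 0, ∞, -5]
  [0, 0, 0, 4]
  [-3, -3, -3, 0]
Detection: at round 2, diagonal entry (3, 3) turns strictly negative.
Key observation: the cycle 3->0->1->3 has total weight (-3) + 0 + (-5), which is strictly negative.
Answer: DIVERGES — negative cycle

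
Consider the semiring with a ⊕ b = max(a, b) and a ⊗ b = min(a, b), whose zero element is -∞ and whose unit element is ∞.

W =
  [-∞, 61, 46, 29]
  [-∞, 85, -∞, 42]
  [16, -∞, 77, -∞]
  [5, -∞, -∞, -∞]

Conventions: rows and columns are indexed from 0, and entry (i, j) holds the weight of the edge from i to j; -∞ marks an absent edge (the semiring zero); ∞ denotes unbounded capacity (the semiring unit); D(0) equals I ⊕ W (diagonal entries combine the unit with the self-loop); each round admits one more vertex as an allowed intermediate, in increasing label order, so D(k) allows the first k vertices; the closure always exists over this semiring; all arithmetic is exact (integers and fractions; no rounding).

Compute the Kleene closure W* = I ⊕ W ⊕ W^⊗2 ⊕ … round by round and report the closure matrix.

D(0):
  [∞, 61, 46, 29]
  [-∞, ∞, -∞, 42]
  [16, -∞, ∞, -∞]
  [5, -∞, -∞, ∞]
D(1):
  [∞, 61, 46, 29]
  [-∞, ∞, -∞, 42]
  [16, 16, ∞, 16]
  [5, 5, 5, ∞]
D(2):
  [∞, 61, 46, 42]
  [-∞, ∞, -∞, 42]
  [16, 16, ∞, 16]
  [5, 5, 5, ∞]
D(3):
  [∞, 61, 46, 42]
  [-∞, ∞, -∞, 42]
  [16, 16, ∞, 16]
  [5, 5, 5, ∞]
D(4):
  [∞, 61, 46, 42]
  [5, ∞, 5, 42]
  [16, 16, ∞, 16]
  [5, 5, 5, ∞]
Answer: W* = [[∞, 61, 46, 42], [5, ∞, 5, 42], [16, 16, ∞, 16], [5, 5, 5, ∞]]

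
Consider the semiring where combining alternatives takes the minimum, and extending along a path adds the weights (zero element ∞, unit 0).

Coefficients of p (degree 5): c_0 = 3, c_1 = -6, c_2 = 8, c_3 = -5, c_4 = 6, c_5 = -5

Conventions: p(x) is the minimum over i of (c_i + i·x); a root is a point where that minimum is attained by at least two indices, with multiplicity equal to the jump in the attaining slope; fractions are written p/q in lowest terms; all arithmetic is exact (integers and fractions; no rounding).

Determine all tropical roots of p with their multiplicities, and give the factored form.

hull edge (i=0, c=3) to (i=1, c=-6): slope -9, span 1
hull edge (i=1, c=-6) to (i=5, c=-5): slope 1/4, span 4
Factored form: p(x) = -5 ⊗ (x ⊕ (-1/4)) ⊗ (x ⊕ (-1/4)) ⊗ (x ⊕ (-1/4)) ⊗ (x ⊕ (-1/4)) ⊗ (x ⊕ 9)
Answer: roots = -1/4 (mult 4), 9 (mult 1)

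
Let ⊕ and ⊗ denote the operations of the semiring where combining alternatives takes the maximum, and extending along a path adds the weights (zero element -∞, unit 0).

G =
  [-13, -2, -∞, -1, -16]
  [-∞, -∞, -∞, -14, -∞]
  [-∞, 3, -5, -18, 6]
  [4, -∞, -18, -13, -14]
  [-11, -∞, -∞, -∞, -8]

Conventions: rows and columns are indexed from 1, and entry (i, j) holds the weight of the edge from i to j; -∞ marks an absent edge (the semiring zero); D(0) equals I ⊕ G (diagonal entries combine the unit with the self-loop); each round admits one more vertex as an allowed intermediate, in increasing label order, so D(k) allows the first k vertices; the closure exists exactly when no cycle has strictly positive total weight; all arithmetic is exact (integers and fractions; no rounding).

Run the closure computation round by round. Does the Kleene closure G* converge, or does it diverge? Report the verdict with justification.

D(0):
  [0, -2, -∞, -1, -16]
  [-∞, 0, -∞, -14, -∞]
  [-∞, 3, 0, -18, 6]
  [4, -∞, -18, 0, -14]
  [-11, -∞, -∞, -∞, 0]
Detection: at round 1, diagonal entry (4, 4) turns strictly positive.
Key observation: the cycle 4->1->4 has total weight 4 + (-1), which is strictly positive.
Answer: DIVERGES — positive cycle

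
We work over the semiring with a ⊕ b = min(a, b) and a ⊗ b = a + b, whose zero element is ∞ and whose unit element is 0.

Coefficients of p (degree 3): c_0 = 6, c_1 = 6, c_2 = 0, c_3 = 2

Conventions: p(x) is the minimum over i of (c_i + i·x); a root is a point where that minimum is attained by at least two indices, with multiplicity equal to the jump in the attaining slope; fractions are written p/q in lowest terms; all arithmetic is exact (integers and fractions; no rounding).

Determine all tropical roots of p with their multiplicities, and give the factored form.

hull edge (i=0, c=6) to (i=2, c=0): slope -3, span 2
hull edge (i=2, c=0) to (i=3, c=2): slope 2, span 1
Factored form: p(x) = 2 ⊗ (x ⊕ (-2)) ⊗ (x ⊕ 3) ⊗ (x ⊕ 3)
Answer: roots = -2 (mult 1), 3 (mult 2)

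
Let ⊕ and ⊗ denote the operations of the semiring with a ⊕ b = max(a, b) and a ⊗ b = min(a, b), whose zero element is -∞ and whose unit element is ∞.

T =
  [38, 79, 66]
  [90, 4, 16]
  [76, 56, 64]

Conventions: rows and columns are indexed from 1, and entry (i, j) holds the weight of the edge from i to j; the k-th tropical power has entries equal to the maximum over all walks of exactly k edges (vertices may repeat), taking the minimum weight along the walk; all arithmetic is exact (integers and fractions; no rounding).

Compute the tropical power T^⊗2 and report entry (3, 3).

T^⊗2:
  [79, 56, 64]
  [38, 79, 66]
  [64, 76, 66]
Key observation: the optimum is the walk 3->1->3, with weight 76 min 66 = 66.
Optimal value attained by: walk 3->1->3.
Answer: (T^⊗2)[3][3] = 66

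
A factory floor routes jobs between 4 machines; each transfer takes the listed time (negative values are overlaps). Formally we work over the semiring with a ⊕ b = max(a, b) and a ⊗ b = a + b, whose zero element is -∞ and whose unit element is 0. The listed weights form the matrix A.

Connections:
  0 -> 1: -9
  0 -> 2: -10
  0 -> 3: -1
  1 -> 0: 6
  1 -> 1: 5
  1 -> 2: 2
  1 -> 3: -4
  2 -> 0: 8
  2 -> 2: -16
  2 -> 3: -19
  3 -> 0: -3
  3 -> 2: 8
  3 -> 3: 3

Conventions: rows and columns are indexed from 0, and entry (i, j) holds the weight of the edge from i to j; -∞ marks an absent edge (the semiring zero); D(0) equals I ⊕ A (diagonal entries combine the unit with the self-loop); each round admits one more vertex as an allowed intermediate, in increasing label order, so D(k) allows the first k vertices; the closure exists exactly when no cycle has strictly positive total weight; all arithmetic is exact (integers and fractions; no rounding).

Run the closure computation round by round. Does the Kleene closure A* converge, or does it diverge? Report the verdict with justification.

Detection: at round 0, diagonal entry (1, 1) turns strictly positive.
Key observation: the cycle 1->1 has total weight 5, which is strictly positive.
Answer: DIVERGES — positive cycle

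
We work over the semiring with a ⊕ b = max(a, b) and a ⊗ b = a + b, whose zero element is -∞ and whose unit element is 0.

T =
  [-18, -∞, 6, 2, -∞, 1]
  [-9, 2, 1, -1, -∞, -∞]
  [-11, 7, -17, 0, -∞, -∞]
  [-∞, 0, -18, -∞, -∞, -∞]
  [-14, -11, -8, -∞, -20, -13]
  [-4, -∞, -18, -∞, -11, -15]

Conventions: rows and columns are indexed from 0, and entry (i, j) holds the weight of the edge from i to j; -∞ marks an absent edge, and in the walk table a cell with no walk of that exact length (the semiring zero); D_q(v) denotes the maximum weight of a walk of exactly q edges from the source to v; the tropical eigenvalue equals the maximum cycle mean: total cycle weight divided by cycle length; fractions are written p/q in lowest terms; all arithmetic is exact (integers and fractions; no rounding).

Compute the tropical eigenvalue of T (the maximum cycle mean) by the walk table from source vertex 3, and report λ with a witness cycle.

q=0: [-∞, -∞, -∞, 0, -∞, -∞]
q=1: [-∞, 0, -18, -∞, -∞, -∞]
q=2: [-9, 2, 1, -1, -∞, -∞]
q=3: [-7, 8, 3, 1, -∞, -8]
q=4: [-1, 10, 9, 7, -19, -6]
q=5: [1, 16, 11, 9, -17, 0]
q=6: [7, 18, 17, 15, -11, 2]
Optimal cycle mean attained by: cycle 1->2->1, total 1 + 7, length 2.
Answer: λ = 4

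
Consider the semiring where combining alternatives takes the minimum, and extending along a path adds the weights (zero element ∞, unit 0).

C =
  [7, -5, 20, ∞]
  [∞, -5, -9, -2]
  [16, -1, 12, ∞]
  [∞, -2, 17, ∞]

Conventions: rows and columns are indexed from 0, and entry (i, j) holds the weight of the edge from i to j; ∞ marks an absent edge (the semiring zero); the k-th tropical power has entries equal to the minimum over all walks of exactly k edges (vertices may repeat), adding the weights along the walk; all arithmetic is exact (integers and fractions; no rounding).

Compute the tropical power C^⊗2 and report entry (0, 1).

C^⊗2:
  [14, -10, -14, -7]
  [7, -10, -14, -7]
  [23, -6, -10, -3]
  [33, -7, -11, -4]
Key observation: the optimum is the walk 0->1->1, with weight (-5) + (-5) = -10.
Optimal value attained by: walk 0->1->1.
Answer: (C^⊗2)[0][1] = -10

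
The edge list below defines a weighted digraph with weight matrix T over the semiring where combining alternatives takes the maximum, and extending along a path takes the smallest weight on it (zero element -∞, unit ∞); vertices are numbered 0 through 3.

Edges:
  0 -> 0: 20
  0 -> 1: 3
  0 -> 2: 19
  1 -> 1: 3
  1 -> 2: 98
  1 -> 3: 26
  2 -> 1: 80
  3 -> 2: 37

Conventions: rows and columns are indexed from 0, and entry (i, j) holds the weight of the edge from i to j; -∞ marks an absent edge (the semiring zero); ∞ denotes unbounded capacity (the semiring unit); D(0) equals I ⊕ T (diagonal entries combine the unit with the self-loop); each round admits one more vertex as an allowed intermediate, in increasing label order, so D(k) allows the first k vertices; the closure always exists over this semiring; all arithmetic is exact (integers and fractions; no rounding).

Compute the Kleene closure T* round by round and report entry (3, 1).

D(0):
  [∞, 3, 19, -∞]
  [-∞, ∞, 98, 26]
  [-∞, 80, ∞, -∞]
  [-∞, -∞, 37, ∞]
D(1):
  [∞, 3, 19, -∞]
  [-∞, ∞, 98, 26]
  [-∞, 80, ∞, -∞]
  [-∞, -∞, 37, ∞]
D(2):
  [∞, 3, 19, 3]
  [-∞, ∞, 98, 26]
  [-∞, 80, ∞, 26]
  [-∞, -∞, 37, ∞]
D(3):
  [∞, 19, 19, 19]
  [-∞, ∞, 98, 26]
  [-∞, 80, ∞, 26]
  [-∞, 37, 37, ∞]
D(4):
  [∞, 19, 19, 19]
  [-∞, ∞, 98, 26]
  [-∞, 80, ∞, 26]
  [-∞, 37, 37, ∞]
Answer: T*[3][1] = 37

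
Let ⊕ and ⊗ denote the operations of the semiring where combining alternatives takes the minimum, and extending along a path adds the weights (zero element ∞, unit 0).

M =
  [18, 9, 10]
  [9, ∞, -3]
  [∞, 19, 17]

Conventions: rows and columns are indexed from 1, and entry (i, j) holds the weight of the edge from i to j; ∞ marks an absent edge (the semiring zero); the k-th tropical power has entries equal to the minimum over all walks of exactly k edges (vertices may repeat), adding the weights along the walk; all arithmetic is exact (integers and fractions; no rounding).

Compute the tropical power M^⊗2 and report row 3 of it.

M^⊗2:
  [18, 27, 6]
  [27, 16, 14]
  [28, 36, 16]
Answer: row 3 of M^⊗2 = [28, 36, 16]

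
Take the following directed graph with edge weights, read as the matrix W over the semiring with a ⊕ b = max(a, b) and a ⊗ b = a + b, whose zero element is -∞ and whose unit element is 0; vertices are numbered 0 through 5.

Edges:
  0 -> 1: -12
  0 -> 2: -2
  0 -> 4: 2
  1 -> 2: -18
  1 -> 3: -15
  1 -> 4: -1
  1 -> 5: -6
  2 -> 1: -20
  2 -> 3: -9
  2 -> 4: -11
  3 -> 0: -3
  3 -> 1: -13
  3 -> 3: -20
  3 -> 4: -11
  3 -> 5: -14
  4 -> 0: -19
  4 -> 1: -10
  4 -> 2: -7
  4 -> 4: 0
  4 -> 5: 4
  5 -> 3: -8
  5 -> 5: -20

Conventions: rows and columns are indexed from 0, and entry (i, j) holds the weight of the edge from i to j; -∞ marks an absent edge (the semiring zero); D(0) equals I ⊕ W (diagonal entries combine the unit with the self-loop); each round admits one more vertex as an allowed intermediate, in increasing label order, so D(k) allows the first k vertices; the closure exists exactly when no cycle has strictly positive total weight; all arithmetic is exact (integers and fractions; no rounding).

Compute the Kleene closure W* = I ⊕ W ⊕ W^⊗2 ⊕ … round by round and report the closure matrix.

D(0):
  [0, -12, -2, -∞, 2, -∞]
  [-∞, 0, -18, -15, -1, -6]
  [-∞, -20, 0, -9, -11, -∞]
  [-3, -13, -∞, 0, -11, -14]
  [-19, -10, -7, -∞, 0, 4]
  [-∞, -∞, -∞, -8, -∞, 0]
D(1):
  [0, -12, -2, -∞, 2, -∞]
  [-∞, 0, -18, -15, -1, -6]
  [-∞, -20, 0, -9, -11, -∞]
  [-3, -13, -5, 0, -1, -14]
  [-19, -10, -7, -∞, 0, 4]
  [-∞, -∞, -∞, -8, -∞, 0]
D(2):
  [0, -12, -2, -27, 2, -18]
  [-∞, 0, -18, -15, -1, -6]
  [-∞, -20, 0, -9, -11, -26]
  [-3, -13, -5, 0, -1, -14]
  [-19, -10, -7, -25, 0, 4]
  [-∞, -∞, -∞, -8, -∞, 0]
D(3):
  [0, -12, -2, -11, 2, -18]
  [-∞, 0, -18, -15, -1, -6]
  [-∞, -20, 0, -9, -11, -26]
  [-3, -13, -5, 0, -1, -14]
  [-19, -10, -7, -16, 0, 4]
  [-∞, -∞, -∞, -8, -∞, 0]
D(4):
  [0, -12, -2, -11, 2, -18]
  [-18, 0, -18, -15, -1, -6]
  [-12, -20, 0, -9, -10, -23]
  [-3, -13, -5, 0, -1, -14]
  [-19, -10, -7, -16, 0, 4]
  [-11, -21, -13, -8, -9, 0]
D(5):
  [0, -8, -2, -11, 2, 6]
  [-18, 0, -8, -15, -1, 3]
  [-12, -20, 0, -9, -10, -6]
  [-3, -11, -5, 0, -1, 3]
  [-19, -10, -7, -16, 0, 4]
  [-11, -19, -13, -8, -9, 0]
D(6):
  [0, -8, -2, -2, 2, 6]
  [-8, 0, -8, -5, -1, 3]
  [-12, -20, 0, -9, -10, -6]
  [-3, -11, -5, 0, -1, 3]
  [-7, -10, -7, -4, 0, 4]
  [-11, -19, -13, -8, -9, 0]
Answer: W* = [[0, -8, -2, -2, 2, 6], [-8, 0, -8, -5, -1, 3], [-12, -20, 0, -9, -10, -6], [-3, -11, -5, 0, -1, 3], [-7, -10, -7, -4, 0, 4], [-11, -19, -13, -8, -9, 0]]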